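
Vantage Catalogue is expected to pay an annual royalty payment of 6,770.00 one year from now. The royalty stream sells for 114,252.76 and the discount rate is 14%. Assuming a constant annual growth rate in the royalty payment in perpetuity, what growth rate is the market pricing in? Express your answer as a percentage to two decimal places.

P = D₁/(r−g) ⇒ g = r − D₁/P = 0.14 − 6,770.00/114,252.76 = 0.080745

8.07%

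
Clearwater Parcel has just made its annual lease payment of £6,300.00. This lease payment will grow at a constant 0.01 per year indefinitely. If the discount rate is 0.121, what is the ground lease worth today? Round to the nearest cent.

D₁ = D₀ × (1 + g) = £6,300.00 × 1.01 = £6,363.0000
Growing perpetuity: P = D₁ / (r − g) = £6,363.0000 / (0.121 − 0.01) = £57,324.32

£57324.32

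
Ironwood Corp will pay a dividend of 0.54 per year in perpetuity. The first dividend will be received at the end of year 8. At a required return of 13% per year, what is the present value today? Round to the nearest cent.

1.77

Value at end of year 7: C / r = 0.54 / 0.13 = 4.1538
Discount to today: PV = 4.1538 / (1 + 0.13)^7 = 4.1538 / 2.352605 = 1.77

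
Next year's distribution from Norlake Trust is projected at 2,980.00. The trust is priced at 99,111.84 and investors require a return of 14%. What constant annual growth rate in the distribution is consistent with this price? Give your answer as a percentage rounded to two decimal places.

P = D₁/(r−g) ⇒ g = r − D₁/P = 0.14 − 2,980.00/99,111.84 = 0.109933

10.99%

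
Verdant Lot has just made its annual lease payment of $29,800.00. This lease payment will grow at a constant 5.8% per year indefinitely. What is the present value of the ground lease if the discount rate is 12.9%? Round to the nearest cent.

D₁ = D₀ × (1 + g) = $29,800.00 × 1.058 = $31,528.4000
Growing perpetuity: P = D₁ / (r − g) = $31,528.4000 / (0.129 − 0.058) = $444,061.97

$444061.97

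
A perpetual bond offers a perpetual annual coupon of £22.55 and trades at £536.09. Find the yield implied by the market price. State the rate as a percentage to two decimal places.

P = C/r ⇒ r = C/P = £22.55/£536.09 = 0.042064

4.21%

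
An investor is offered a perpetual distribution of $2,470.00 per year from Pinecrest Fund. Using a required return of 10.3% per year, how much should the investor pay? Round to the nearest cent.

$23980.58

Level perpetuity: PV = C / r = $2,470.00 / 0.103 = $23,980.58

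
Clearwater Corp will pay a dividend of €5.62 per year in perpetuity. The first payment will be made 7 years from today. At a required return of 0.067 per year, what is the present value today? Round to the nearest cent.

Value at end of year 6: C / r = €5.62 / 0.067 = €83.8806
Discount to today: PV = €83.8806 / (1 + 0.067)^6 = €83.8806 / 1.475661 = €56.84

€56.84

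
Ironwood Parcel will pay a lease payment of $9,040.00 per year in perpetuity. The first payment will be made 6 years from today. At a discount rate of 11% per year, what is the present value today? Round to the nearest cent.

$48770.91

Value at end of year 5: C / r = $9,040.00 / 0.11 = $82,181.8182
Discount to today: PV = $82,181.8182 / (1 + 0.11)^5 = $82,181.8182 / 1.685058 = $48,770.91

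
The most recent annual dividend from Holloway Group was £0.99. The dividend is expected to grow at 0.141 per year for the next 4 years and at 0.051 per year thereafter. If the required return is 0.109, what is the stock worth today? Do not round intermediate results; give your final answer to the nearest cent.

£24.36

D_1 = 1.12959
D_2 = 1.28886
D_3 = 1.47059
D_4 = 1.67795
Terminal value at year 4: TV = D_4×(1+g_2)/(r−g_2) = 1.76352/0.058 = 30.40552
P_0 = D_1/(1+r)^1 + D_2/(1+r)^2 + D_3/(1+r)^3 + D_4/(1+r)^4 + TV/(1+r)^4
    = 1.01857 + 1.04796 + 1.07820 + 1.10931 + 20.10140 = 24.35543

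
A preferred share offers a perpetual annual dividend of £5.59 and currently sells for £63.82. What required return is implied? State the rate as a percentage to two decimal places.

8.76%

P = C/r ⇒ r = C/P = £5.59/£63.82 = 0.087590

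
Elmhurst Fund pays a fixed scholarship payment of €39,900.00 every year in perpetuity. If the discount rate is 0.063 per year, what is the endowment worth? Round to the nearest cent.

€633333.33

Level perpetuity: PV = C / r = €39,900.00 / 0.063 = €633,333.33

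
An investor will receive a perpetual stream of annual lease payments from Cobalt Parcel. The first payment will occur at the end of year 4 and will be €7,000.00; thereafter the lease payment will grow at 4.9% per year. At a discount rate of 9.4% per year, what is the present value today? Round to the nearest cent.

Value at end of year 3: C₁ / (r − g) = €7,000.00 / (0.094 − 0.049) = €155,555.5556
Discount to today: PV = €155,555.5556 / (1 + 0.094)^3 = €155,555.5556 / 1.309339 = €118,804.68

€118804.68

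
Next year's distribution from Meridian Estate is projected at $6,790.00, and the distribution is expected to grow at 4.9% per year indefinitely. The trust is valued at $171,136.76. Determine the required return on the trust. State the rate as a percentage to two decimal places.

P = D₁/(r − g) ⇒ r = D₁/P + g = $6,790.0000/$171,136.76 + 0.049 = 0.039676 + 0.049 = 0.088676

8.87%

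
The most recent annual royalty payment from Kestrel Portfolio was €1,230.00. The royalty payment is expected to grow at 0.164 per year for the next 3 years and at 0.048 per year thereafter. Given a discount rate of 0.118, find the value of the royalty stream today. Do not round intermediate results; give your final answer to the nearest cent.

€24784.76

D_1 = 1431.72000
D_2 = 1666.52208
D_3 = 1939.83170
Terminal value at year 3: TV = D_3×(1+g_2)/(r−g_2) = 2032.94362/0.07 = 29042.05175
P_0 = D_1/(1+r)^1 + D_2/(1+r)^2 + D_3/(1+r)^3 + TV/(1+r)^3
    = 1280.60823 + 1333.29873 + 1388.15717 + 20782.69597 = 24784.76010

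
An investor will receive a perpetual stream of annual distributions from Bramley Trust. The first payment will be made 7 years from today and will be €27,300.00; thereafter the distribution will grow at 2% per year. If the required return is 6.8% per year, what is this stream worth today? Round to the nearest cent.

Value at end of year 6: C₁ / (r − g) = €27,300.00 / (0.068 − 0.02) = €568,750.0000
Discount to today: PV = €568,750.0000 / (1 + 0.068)^6 = €568,750.0000 / 1.483978 = €383,260.35

€383260.35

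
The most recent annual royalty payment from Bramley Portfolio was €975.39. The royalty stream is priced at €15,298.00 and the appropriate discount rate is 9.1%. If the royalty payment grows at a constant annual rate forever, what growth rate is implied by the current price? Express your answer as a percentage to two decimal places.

2.56%

P = D₀(1+g)/(r−g) ⇒ P(r−g) = D₀(1+g) ⇒ g(P+D₀) = P·r − D₀
g = (P·r − D₀)/(P + D₀) = (€15,298.00×0.091 − €975.39) / (€15,298.00 + €975.39) = 0.025608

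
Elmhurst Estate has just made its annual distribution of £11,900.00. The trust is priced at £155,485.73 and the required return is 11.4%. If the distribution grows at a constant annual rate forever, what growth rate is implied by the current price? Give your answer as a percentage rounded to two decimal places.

P = D₀(1+g)/(r−g) ⇒ P(r−g) = D₀(1+g) ⇒ g(P+D₀) = P·r − D₀
g = (P·r − D₀)/(P + D₀) = (£155,485.73×0.114 − £11,900.00) / (£155,485.73 + £11,900.00) = 0.034802

3.48%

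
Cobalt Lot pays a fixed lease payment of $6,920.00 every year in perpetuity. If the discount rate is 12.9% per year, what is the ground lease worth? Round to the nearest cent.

Level perpetuity: PV = C / r = $6,920.00 / 0.129 = $53,643.41

$53643.41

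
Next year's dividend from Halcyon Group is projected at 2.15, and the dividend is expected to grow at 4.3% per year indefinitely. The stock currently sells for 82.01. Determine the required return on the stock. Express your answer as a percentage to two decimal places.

P = D₁/(r − g) ⇒ r = D₁/P + g = 2.1500/82.01 + 0.043 = 0.026216 + 0.043 = 0.069216

6.92%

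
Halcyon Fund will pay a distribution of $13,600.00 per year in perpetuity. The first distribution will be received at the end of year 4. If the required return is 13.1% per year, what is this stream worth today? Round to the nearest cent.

Value at end of year 3: C / r = $13,600.00 / 0.131 = $103,816.7939
Discount to today: PV = $103,816.7939 / (1 + 0.131)^3 = $103,816.7939 / 1.446731 = $71,759.57

$71759.57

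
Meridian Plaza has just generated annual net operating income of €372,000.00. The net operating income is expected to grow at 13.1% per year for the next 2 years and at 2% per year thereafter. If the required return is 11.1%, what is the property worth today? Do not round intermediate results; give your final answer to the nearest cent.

€5085355.28

D_1 = 420732.00000
D_2 = 475847.89200
Terminal value at year 2: TV = D_2×(1+g_2)/(r−g_2) = 485364.84984/0.091 = 5333679.66857
P_0 = D_1/(1+r)^1 + D_2/(1+r)^2 + TV/(1+r)^2
    = 378696.66967 + 385513.89144 + 4321144.71727 = 5085355.27838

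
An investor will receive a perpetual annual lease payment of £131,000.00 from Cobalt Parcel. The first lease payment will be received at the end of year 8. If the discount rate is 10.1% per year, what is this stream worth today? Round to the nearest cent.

£661361.16

Value at end of year 7: C / r = £131,000.00 / 0.101 = £1,297,029.7030
Discount to today: PV = £1,297,029.7030 / (1 + 0.101)^7 = £1,297,029.7030 / 1.961152 = £661,361.16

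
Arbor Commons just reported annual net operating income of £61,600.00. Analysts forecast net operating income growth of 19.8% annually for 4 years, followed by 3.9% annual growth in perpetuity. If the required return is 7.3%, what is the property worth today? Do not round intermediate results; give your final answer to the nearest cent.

D_1 = 73796.80000
D_2 = 88408.56640
D_3 = 105913.46255
D_4 = 126884.32813
Terminal value at year 4: TV = D_4×(1+g_2)/(r−g_2) = 131832.81693/0.034 = 3877435.79202
P_0 = D_1/(1+r)^1 + D_2/(1+r)^2 + D_3/(1+r)^3 + D_4/(1+r)^4 + TV/(1+r)^4
    = 68776.14166 + 76788.27373 + 85733.78558 + 95721.41204 + 2925133.73855 = 3252153.35155

£3252153.35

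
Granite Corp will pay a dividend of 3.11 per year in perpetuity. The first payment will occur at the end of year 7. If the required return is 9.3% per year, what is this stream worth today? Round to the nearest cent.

19.61

Value at end of year 6: C / r = 3.11 / 0.093 = 33.4409
Discount to today: PV = 33.4409 / (1 + 0.093)^6 = 33.4409 / 1.704987 = 19.61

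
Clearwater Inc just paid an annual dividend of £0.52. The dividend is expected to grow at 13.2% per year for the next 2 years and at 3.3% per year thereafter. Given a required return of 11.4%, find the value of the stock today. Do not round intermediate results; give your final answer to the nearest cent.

£7.91

D_1 = 0.58864
D_2 = 0.66634
Terminal value at year 2: TV = D_2×(1+g_2)/(r−g_2) = 0.68833/0.081 = 8.49790
P_0 = D_1/(1+r)^1 + D_2/(1+r)^2 + TV/(1+r)^2
    = 0.52840 + 0.53694 + 6.84764 = 7.91299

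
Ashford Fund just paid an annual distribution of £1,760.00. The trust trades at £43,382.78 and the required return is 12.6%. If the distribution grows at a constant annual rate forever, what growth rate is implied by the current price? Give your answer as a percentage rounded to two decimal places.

P = D₀(1+g)/(r−g) ⇒ P(r−g) = D₀(1+g) ⇒ g(P+D₀) = P·r − D₀
g = (P·r − D₀)/(P + D₀) = (£43,382.78×0.126 − £1,760.00) / (£43,382.78 + £1,760.00) = 0.082100

8.21%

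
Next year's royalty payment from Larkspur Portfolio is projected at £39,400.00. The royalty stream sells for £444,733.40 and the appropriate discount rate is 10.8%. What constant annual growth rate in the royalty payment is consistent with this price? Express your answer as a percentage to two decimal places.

P = D₁/(r−g) ⇒ g = r − D₁/P = 0.108 − £39,400.00/£444,733.40 = 0.019408

1.94%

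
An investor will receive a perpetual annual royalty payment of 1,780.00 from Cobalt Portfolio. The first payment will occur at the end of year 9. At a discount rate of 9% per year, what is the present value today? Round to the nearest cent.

Value at end of year 8: C / r = 1,780.00 / 0.09 = 19,777.7778
Discount to today: PV = 19,777.7778 / (1 + 0.09)^8 = 19,777.7778 / 1.992563 = 9,925.80

9925.80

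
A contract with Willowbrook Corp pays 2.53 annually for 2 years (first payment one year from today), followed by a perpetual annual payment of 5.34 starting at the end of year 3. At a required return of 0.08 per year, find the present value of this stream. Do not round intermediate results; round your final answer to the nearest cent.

PV of 2-year annuity: 2.53 × [1 − (1+0.08)^−2] / 0.08 = 4.51166
Perpetuity value at year 2: 5.34 / 0.08 = 66.75000
PV of perpetuity: 66.75000 / (1+0.08)^2 = 57.22737
Total PV = 4.51166 + 57.22737 = 61.73903

61.74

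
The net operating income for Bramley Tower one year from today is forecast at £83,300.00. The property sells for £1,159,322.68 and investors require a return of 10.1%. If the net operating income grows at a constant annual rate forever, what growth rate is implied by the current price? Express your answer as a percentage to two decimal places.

2.91%

P = D₁/(r−g) ⇒ g = r − D₁/P = 0.101 − £83,300.00/£1,159,322.68 = 0.029148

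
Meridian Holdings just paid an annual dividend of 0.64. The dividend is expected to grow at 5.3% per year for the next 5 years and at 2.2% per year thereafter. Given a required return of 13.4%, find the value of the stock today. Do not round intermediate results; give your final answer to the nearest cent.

D_1 = 0.67392
D_2 = 0.70964
D_3 = 0.74725
D_4 = 0.78685
D_5 = 0.82856
Terminal value at year 5: TV = D_5×(1+g_2)/(r−g_2) = 0.84678/0.112 = 7.56057
P_0 = D_1/(1+r)^1 + D_2/(1+r)^2 + D_3/(1+r)^3 + D_4/(1+r)^4 + D_5/(1+r)^5 + TV/(1+r)^5
    = 0.59429 + 0.55184 + 0.51242 + 0.47582 + 0.44183 + 4.03171 = 6.60790

6.61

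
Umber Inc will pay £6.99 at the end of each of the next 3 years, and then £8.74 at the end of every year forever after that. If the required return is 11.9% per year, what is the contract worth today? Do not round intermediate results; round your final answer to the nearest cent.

PV of 3-year annuity: £6.99 × [1 − (1+0.119)^−3] / 0.119 = 16.81769
Perpetuity value at year 3: £8.74 / 0.119 = 73.44538
PV of perpetuity: 73.44538 / (1+0.119)^3 = 52.41725
Total PV = 16.81769 + 52.41725 = 69.23494

£69.23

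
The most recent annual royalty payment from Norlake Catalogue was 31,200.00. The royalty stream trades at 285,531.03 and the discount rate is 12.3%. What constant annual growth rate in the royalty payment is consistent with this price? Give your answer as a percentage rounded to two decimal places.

P = D₀(1+g)/(r−g) ⇒ P(r−g) = D₀(1+g) ⇒ g(P+D₀) = P·r − D₀
g = (P·r − D₀)/(P + D₀) = (285,531.03×0.123 − 31,200.00) / (285,531.03 + 31,200.00) = 0.012377

1.24%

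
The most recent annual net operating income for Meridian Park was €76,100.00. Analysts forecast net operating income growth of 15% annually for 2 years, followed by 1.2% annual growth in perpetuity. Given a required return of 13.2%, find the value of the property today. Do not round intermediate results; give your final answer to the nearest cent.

€818198.25

D_1 = 87515.00000
D_2 = 100642.25000
Terminal value at year 2: TV = D_2×(1+g_2)/(r−g_2) = 101849.95700/0.12 = 848749.64167
P_0 = D_1/(1+r)^1 + D_2/(1+r)^2 + TV/(1+r)^2
    = 77310.07067 + 78539.38275 + 662348.79452 = 818198.24794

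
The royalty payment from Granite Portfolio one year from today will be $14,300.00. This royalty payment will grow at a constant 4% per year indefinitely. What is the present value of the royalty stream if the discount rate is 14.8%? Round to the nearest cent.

Growing perpetuity: P = D₁ / (r − g) = $14,300.0000 / (0.148 − 0.04) = $132,407.41

$132407.41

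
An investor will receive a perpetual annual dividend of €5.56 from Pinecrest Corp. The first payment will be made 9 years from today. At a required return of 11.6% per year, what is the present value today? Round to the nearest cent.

€19.92

Value at end of year 8: C / r = €5.56 / 0.116 = €47.9310
Discount to today: PV = €47.9310 / (1 + 0.116)^8 = €47.9310 / 2.406099 = €19.92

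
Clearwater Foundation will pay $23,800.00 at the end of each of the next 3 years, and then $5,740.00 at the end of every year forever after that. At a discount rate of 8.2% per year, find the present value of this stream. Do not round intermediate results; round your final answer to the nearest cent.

$116374.92

PV of 3-year annuity: $23,800.00 × [1 − (1+0.082)^−3] / 0.082 = 61114.23627
Perpetuity value at year 3: $5,740.00 / 0.082 = 70000.00000
PV of perpetuity: 70000.00000 / (1+0.082)^3 = 55260.68419
Total PV = 61114.23627 + 55260.68419 = 116374.92046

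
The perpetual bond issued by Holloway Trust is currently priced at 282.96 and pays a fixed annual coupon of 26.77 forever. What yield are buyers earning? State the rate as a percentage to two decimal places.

9.46%

P = C/r ⇒ r = C/P = 26.77/282.96 = 0.094607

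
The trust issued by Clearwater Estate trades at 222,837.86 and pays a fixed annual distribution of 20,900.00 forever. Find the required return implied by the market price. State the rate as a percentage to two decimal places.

P = C/r ⇒ r = C/P = 20,900.00/222,837.86 = 0.093790

9.38%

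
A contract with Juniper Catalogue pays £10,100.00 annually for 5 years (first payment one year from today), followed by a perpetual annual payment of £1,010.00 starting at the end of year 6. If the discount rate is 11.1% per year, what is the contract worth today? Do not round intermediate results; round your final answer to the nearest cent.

PV of 5-year annuity: £10,100.00 × [1 − (1+0.111)^−5] / 0.111 = 37234.84802
Perpetuity value at year 5: £1,010.00 / 0.111 = 9099.09910
PV of perpetuity: 9099.09910 / (1+0.111)^5 = 5375.61430
Total PV = 37234.84802 + 5375.61430 = 42610.46232

£42610.46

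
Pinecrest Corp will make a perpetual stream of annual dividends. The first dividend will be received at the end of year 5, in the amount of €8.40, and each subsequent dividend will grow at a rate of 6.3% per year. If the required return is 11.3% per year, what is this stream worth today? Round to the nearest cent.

€109.48

Value at end of year 4: C₁ / (r − g) = €8.40 / (0.113 − 0.063) = €168.0000
Discount to today: PV = €168.0000 / (1 + 0.113)^4 = €168.0000 / 1.534549 = €109.48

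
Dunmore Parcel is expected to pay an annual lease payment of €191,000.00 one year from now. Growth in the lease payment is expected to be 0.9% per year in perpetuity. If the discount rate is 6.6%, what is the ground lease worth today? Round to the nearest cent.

Growing perpetuity: P = D₁ / (r − g) = €191,000.0000 / (0.066 − 0.009) = €3,350,877.19

€3350877.19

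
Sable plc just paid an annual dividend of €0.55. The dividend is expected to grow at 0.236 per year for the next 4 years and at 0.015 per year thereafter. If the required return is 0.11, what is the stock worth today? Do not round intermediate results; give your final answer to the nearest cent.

€11.93

D_1 = 0.67980
D_2 = 0.84023
D_3 = 1.03853
D_4 = 1.28362
Terminal value at year 4: TV = D_4×(1+g_2)/(r−g_2) = 1.30287/0.095 = 13.71447
P_0 = D_1/(1+r)^1 + D_2/(1+r)^2 + D_3/(1+r)^3 + D_4/(1+r)^4 + TV/(1+r)^4
    = 0.61243 + 0.68195 + 0.75936 + 0.84556 + 9.03415 = 11.93345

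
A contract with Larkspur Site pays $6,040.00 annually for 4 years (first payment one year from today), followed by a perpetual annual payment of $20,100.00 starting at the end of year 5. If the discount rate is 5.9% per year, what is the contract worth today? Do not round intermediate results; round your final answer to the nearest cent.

PV of 4-year annuity: $6,040.00 × [1 − (1+0.059)^−4] / 0.059 = 20977.25181
Perpetuity value at year 4: $20,100.00 / 0.059 = 340677.96610
PV of perpetuity: 340677.96610 / (1+0.059)^4 = 270869.56192
Total PV = 20977.25181 + 270869.56192 = 291846.81372

$291846.81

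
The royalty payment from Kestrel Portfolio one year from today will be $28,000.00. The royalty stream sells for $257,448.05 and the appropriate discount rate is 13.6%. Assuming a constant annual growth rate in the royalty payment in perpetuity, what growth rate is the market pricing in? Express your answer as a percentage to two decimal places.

P = D₁/(r−g) ⇒ g = r − D₁/P = 0.136 − $28,000.00/$257,448.05 = 0.027240

2.72%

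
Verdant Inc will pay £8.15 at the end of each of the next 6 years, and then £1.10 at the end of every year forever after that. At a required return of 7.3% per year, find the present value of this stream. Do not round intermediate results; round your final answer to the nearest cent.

£48.36

PV of 6-year annuity: £8.15 × [1 − (1+0.073)^−6] / 0.073 = 38.49012
Perpetuity value at year 6: £1.10 / 0.073 = 15.06849
PV of perpetuity: 15.06849 / (1+0.073)^6 = 9.87351
Total PV = 38.49012 + 9.87351 = 48.36362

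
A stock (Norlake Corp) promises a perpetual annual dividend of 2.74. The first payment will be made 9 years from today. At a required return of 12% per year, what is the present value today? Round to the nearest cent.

9.22

Value at end of year 8: C / r = 2.74 / 0.12 = 22.8333
Discount to today: PV = 22.8333 / (1 + 0.12)^8 = 22.8333 / 2.475963 = 9.22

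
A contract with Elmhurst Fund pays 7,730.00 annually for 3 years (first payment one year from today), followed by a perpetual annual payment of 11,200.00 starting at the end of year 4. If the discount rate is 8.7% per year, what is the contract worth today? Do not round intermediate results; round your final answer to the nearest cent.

119904.86

PV of 3-year annuity: 7,730.00 × [1 − (1+0.087)^−3] / 0.087 = 19672.00015
Perpetuity value at year 3: 11,200.00 / 0.087 = 128735.63218
PV of perpetuity: 128735.63218 / (1+0.087)^3 = 100232.86353
Total PV = 19672.00015 + 100232.86353 = 119904.86368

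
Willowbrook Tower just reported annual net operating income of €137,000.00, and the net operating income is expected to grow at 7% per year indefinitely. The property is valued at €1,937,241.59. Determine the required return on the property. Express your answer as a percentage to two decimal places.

14.57%

D₁ = €137,000.00 × 1.07 = €146,590.0000
P = D₁/(r − g) ⇒ r = D₁/P + g = €146,590.0000/€1,937,241.59 + 0.07 = 0.075669 + 0.07 = 0.145669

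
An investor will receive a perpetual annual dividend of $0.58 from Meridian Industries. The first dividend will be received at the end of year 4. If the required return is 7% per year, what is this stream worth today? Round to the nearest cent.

Value at end of year 3: C / r = $0.58 / 0.07 = $8.2857
Discount to today: PV = $8.2857 / (1 + 0.07)^3 = $8.2857 / 1.225043 = $6.76

$6.76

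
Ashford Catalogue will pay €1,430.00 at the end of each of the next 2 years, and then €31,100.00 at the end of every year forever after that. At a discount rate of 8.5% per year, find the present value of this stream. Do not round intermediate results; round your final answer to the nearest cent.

€313333.39

PV of 2-year annuity: €1,430.00 × [1 − (1+0.085)^−2] / 0.085 = 2532.69341
Perpetuity value at year 2: €31,100.00 / 0.085 = 365882.35294
PV of perpetuity: 365882.35294 / (1+0.085)^2 = 310800.69905
Total PV = 2532.69341 + 310800.69905 = 313333.39246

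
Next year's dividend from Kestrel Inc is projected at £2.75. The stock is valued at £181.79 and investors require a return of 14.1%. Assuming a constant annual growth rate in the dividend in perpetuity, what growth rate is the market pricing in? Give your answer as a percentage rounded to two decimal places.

P = D₁/(r−g) ⇒ g = r − D₁/P = 0.141 − £2.75/£181.79 = 0.125873

12.59%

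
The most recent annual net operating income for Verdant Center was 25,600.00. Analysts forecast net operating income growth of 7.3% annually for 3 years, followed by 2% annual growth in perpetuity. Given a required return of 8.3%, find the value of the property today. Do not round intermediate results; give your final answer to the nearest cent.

478490.97

D_1 = 27468.80000
D_2 = 29474.02240
D_3 = 31625.62604
Terminal value at year 3: TV = D_3×(1+g_2)/(r−g_2) = 32258.13856/0.063 = 512033.94533
P_0 = D_1/(1+r)^1 + D_2/(1+r)^2 + D_3/(1+r)^3 + TV/(1+r)^3
    = 25363.61958 + 25129.42180 + 24897.38651 + 403100.54343 = 478490.97131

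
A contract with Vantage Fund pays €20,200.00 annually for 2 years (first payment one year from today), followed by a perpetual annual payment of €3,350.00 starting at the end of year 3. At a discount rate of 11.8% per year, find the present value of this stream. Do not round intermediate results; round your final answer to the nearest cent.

€56942.21

PV of 2-year annuity: €20,200.00 × [1 − (1+0.118)^−2] / 0.118 = 34228.96112
Perpetuity value at year 2: €3,350.00 / 0.118 = 28389.83051
PV of perpetuity: 28389.83051 / (1+0.118)^2 = 22713.24537
Total PV = 34228.96112 + 22713.24537 = 56942.20649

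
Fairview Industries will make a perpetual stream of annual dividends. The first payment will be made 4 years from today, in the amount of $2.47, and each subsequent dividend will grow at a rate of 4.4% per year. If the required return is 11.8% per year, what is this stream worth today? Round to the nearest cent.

$23.89

Value at end of year 3: C₁ / (r − g) = $2.47 / (0.118 − 0.044) = $33.3784
Discount to today: PV = $33.3784 / (1 + 0.118)^3 = $33.3784 / 1.397415 = $23.89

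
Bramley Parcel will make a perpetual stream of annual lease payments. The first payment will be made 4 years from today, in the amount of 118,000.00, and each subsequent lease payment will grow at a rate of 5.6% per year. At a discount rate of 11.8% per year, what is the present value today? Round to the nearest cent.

1361961.74

Value at end of year 3: C₁ / (r − g) = 118,000.00 / (0.118 − 0.056) = 1,903,225.8065
Discount to today: PV = 1,903,225.8065 / (1 + 0.118)^3 = 1,903,225.8065 / 1.397415 = 1,361,961.74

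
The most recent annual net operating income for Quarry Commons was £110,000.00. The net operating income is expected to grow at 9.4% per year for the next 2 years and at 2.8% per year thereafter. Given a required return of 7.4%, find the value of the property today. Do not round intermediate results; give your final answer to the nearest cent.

£2776852.08

D_1 = 120340.00000
D_2 = 131651.96000
Terminal value at year 2: TV = D_2×(1+g_2)/(r−g_2) = 135338.21488/0.046 = 2942135.10609
P_0 = D_1/(1+r)^1 + D_2/(1+r)^2 + TV/(1+r)^2
    = 112048.41713 + 114134.97983 + 2550668.67979 = 2776852.07675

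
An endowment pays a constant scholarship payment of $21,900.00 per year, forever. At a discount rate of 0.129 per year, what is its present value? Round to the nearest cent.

$169767.44

Level perpetuity: PV = C / r = $21,900.00 / 0.129 = $169,767.44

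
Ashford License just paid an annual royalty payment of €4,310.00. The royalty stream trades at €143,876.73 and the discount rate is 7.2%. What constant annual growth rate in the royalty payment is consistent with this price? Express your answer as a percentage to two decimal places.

4.08%

P = D₀(1+g)/(r−g) ⇒ P(r−g) = D₀(1+g) ⇒ g(P+D₀) = P·r − D₀
g = (P·r − D₀)/(P + D₀) = (€143,876.73×0.072 − €4,310.00) / (€143,876.73 + €4,310.00) = 0.040821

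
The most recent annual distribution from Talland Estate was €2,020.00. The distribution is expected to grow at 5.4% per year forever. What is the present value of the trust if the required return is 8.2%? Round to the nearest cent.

D₁ = D₀ × (1 + g) = €2,020.00 × 1.054 = €2,129.0800
Growing perpetuity: P = D₁ / (r − g) = €2,129.0800 / (0.082 − 0.054) = €76,038.57

€76038.57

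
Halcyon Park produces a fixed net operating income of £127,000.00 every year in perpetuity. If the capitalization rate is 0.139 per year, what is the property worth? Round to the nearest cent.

£913669.06

Level perpetuity: PV = C / r = £127,000.00 / 0.139 = £913,669.06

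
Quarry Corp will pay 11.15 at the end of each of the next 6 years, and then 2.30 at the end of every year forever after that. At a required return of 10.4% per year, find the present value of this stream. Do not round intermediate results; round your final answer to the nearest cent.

60.21

PV of 6-year annuity: 11.15 × [1 − (1+0.104)^−6] / 0.104 = 47.99717
Perpetuity value at year 6: 2.30 / 0.104 = 22.11538
PV of perpetuity: 22.11538 / (1+0.104)^6 = 12.21462
Total PV = 47.99717 + 12.21462 = 60.21179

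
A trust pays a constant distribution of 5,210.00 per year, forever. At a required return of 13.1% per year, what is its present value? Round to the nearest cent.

Level perpetuity: PV = C / r = 5,210.00 / 0.131 = 39,770.99

39770.99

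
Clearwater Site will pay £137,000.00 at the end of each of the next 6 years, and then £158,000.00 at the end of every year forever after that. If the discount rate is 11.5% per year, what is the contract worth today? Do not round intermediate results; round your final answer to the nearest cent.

£1286336.87

PV of 6-year annuity: £137,000.00 × [1 − (1+0.115)^−6] / 0.115 = 571330.28254
Perpetuity value at year 6: £158,000.00 / 0.115 = 1373913.04348
PV of perpetuity: 1373913.04348 / (1+0.115)^6 = 715006.58624
Total PV = 571330.28254 + 715006.58624 = 1286336.86878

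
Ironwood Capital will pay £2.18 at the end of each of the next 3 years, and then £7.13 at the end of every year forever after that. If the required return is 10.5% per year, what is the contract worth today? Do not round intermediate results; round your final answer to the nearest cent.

£55.70

PV of 3-year annuity: £2.18 × [1 − (1+0.105)^−3] / 0.105 = 5.37397
Perpetuity value at year 3: £7.13 / 0.105 = 67.90476
PV of perpetuity: 67.90476 / (1+0.105)^3 = 50.32843
Total PV = 5.37397 + 50.32843 = 55.70240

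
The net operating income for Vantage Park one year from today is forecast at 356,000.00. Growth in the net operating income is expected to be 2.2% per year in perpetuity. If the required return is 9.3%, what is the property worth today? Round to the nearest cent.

5014084.51

Growing perpetuity: P = D₁ / (r − g) = 356,000.0000 / (0.093 − 0.022) = 5,014,084.51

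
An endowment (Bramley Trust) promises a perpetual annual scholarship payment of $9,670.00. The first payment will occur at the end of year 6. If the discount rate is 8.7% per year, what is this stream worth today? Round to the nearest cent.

$73241.88

Value at end of year 5: C / r = $9,670.00 / 0.087 = $111,149.4253
Discount to today: PV = $111,149.4253 / (1 + 0.087)^5 = $111,149.4253 / 1.517566 = $73,241.88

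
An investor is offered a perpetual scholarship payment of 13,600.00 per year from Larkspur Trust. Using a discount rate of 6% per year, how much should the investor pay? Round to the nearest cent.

226666.67

Level perpetuity: PV = C / r = 13,600.00 / 0.06 = 226,666.67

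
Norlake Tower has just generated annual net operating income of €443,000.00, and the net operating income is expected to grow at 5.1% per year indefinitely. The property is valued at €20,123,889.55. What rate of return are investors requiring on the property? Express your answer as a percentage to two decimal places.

D₁ = €443,000.00 × 1.051 = €465,593.0000
P = D₁/(r − g) ⇒ r = D₁/P + g = €465,593.0000/€20,123,889.55 + 0.051 = 0.023136 + 0.051 = 0.074136

7.41%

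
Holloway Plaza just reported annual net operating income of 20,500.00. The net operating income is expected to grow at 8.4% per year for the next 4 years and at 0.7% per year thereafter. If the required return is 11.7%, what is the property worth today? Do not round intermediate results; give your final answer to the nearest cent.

D_1 = 22222.00000
D_2 = 24088.64800
D_3 = 26112.09443
D_4 = 28305.51036
Terminal value at year 4: TV = D_4×(1+g_2)/(r−g_2) = 28503.64894/0.11 = 259124.08124
P_0 = D_1/(1+r)^1 + D_2/(1+r)^2 + D_3/(1+r)^3 + D_4/(1+r)^4 + TV/(1+r)^4
    = 19894.35989 + 19306.61247 + 18736.22911 + 18182.69682 + 166454.32456 = 242574.22284

242574.22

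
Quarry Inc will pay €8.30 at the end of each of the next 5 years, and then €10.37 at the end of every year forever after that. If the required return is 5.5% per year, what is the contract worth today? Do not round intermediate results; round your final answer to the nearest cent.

PV of 5-year annuity: €8.30 × [1 − (1+0.055)^−5] / 0.055 = 35.44336
Perpetuity value at year 5: €10.37 / 0.055 = 188.54545
PV of perpetuity: 188.54545 / (1+0.055)^5 = 144.26260
Total PV = 35.44336 + 144.26260 = 179.70597

€179.71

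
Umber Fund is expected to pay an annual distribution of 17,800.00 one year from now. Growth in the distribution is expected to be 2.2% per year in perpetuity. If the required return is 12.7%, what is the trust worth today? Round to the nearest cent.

Growing perpetuity: P = D₁ / (r − g) = 17,800.0000 / (0.127 − 0.022) = 169,523.81

169523.81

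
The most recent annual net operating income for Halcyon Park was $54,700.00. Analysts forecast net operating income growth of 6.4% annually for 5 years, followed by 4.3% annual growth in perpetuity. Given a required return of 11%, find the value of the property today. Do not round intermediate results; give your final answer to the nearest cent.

$930431.11

D_1 = 58200.80000
D_2 = 61925.65120
D_3 = 65888.89288
D_4 = 70105.78202
D_5 = 74592.55207
Terminal value at year 5: TV = D_5×(1+g_2)/(r−g_2) = 77800.03181/0.067 = 1161194.50462
P_0 = D_1/(1+r)^1 + D_2/(1+r)^2 + D_3/(1+r)^3 + D_4/(1+r)^4 + D_5/(1+r)^5 + TV/(1+r)^5
    = 52433.15315 + 50260.24771 + 48177.39059 + 46180.85008 + 44267.04909 + 689112.42090 = 930431.11153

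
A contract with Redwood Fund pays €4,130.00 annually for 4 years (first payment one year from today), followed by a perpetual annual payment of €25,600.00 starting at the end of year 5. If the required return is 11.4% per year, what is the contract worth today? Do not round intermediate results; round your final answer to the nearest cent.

PV of 4-year annuity: €4,130.00 × [1 − (1+0.114)^−4] / 0.114 = 12704.43491
Perpetuity value at year 4: €25,600.00 / 0.114 = 224561.40351
PV of perpetuity: 224561.40351 / (1+0.114)^4 = 145812.36385
Total PV = 12704.43491 + 145812.36385 = 158516.79876

€158516.80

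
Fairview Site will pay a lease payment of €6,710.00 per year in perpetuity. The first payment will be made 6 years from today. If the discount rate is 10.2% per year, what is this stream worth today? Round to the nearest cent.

€40477.56

Value at end of year 5: C / r = €6,710.00 / 0.102 = €65,784.3137
Discount to today: PV = €65,784.3137 / (1 + 0.102)^5 = €65,784.3137 / 1.625204 = €40,477.56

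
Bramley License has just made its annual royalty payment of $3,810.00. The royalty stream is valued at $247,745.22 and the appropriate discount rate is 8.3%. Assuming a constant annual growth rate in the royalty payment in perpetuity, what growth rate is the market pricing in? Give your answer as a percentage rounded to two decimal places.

P = D₀(1+g)/(r−g) ⇒ P(r−g) = D₀(1+g) ⇒ g(P+D₀) = P·r − D₀
g = (P·r − D₀)/(P + D₀) = ($247,745.22×0.083 − $3,810.00) / ($247,745.22 + $3,810.00) = 0.066597

6.66%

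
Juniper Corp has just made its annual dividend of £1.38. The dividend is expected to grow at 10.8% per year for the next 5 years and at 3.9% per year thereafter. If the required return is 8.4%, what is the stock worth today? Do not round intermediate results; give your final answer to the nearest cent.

£42.92

D_1 = 1.52904
D_2 = 1.69418
D_3 = 1.87715
D_4 = 2.07988
D_5 = 2.30451
Terminal value at year 5: TV = D_5×(1+g_2)/(r−g_2) = 2.39438/0.045 = 53.20849
P_0 = D_1/(1+r)^1 + D_2/(1+r)^2 + D_3/(1+r)^3 + D_4/(1+r)^4 + D_5/(1+r)^5 + TV/(1+r)^5
    = 1.41055 + 1.44178 + 1.47370 + 1.50633 + 1.53968 + 35.54958 = 42.92164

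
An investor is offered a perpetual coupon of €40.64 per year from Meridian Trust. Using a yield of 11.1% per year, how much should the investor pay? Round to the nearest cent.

€366.13

Level perpetuity: PV = C / r = €40.64 / 0.111 = €366.13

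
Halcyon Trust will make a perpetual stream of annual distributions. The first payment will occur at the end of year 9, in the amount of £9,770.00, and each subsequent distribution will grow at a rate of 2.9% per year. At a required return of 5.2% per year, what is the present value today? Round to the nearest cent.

£283165.81

Value at end of year 8: C₁ / (r − g) = £9,770.00 / (0.052 − 0.029) = £424,782.6087
Discount to today: PV = £424,782.6087 / (1 + 0.052)^8 = £424,782.6087 / 1.500120 = £283,165.81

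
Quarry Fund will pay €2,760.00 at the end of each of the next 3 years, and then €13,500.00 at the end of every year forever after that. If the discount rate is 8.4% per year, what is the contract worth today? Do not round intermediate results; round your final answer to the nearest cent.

€133234.82

PV of 3-year annuity: €2,760.00 × [1 − (1+0.084)^−3] / 0.084 = 7061.76170
Perpetuity value at year 3: €13,500.00 / 0.084 = 160714.28571
PV of perpetuity: 160714.28571 / (1+0.084)^3 = 126173.05999
Total PV = 7061.76170 + 126173.05999 = 133234.82169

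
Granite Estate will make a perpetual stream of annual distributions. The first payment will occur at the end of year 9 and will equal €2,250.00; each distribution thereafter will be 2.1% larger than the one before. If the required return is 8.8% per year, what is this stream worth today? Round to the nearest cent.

Value at end of year 8: C₁ / (r − g) = €2,250.00 / (0.088 − 0.021) = €33,582.0896
Discount to today: PV = €33,582.0896 / (1 + 0.088)^8 = €33,582.0896 / 1.963501 = €17,103.17

€17103.17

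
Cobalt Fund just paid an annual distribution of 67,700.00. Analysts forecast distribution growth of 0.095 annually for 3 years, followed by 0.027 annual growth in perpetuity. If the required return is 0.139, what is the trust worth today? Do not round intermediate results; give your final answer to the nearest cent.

739393.34

D_1 = 74131.50000
D_2 = 81173.99250
D_3 = 88885.52179
Terminal value at year 3: TV = D_3×(1+g_2)/(r−g_2) = 91285.43088/0.112 = 815048.48996
P_0 = D_1/(1+r)^1 + D_2/(1+r)^2 + D_3/(1+r)^3 + TV/(1+r)^3
    = 65084.72344 + 62570.47600 + 60153.35489 + 551584.78104 = 739393.33538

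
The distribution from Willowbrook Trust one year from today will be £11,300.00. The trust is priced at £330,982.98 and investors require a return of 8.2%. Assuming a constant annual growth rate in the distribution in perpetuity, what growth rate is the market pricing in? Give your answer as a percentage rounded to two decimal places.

4.79%

P = D₁/(r−g) ⇒ g = r − D₁/P = 0.082 − £11,300.00/£330,982.98 = 0.047859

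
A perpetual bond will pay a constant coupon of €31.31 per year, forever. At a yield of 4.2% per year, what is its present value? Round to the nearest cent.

€745.48

Level perpetuity: PV = C / r = €31.31 / 0.042 = €745.48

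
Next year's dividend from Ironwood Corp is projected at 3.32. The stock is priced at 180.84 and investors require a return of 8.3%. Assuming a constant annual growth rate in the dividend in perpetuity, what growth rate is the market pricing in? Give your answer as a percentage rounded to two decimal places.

6.46%

P = D₁/(r−g) ⇒ g = r − D₁/P = 0.083 − 3.32/180.84 = 0.064641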